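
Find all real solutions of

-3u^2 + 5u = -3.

u = -0.4684 or u = 2.135

Rearrange to standard form: -3u^2 + 5u + 3 = 0.
Discriminant: (5)^2 - 4*(-3)*3 = 61.
Quadratic formula: u = (-5 +/- sqrt(61)) / (-6).
So u = 5/6 - sqrt(61)/6 ~= -0.4684 or u = 5/6 + sqrt(61)/6 ~= 2.135.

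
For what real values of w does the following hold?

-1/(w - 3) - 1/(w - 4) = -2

w = 3.2929 or w = 4.7071

Multiply both sides by (w - 3)(w - 4):
-(w - 4) - (w - 3) = -2(w - 3)(w - 4).
Expand and collect terms: -2w^2 + 16w - 31 = 0.
By the quadratic formula, w = (-16 +/- sqrt(8)) / -4, so w ~= 3.2929 or w ~= 4.7071.
Neither value makes a denominator zero (w != 3, w != 4), so both are valid.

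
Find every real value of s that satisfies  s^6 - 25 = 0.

Let u = s^3. The equation becomes u^2 - 25 = 0.
Factor: (u - 5)(u + 5) = 0, so u = 5 or u = -5.
s^3 = 5 gives s = (5)^(1/3) ~= 1.71.
s^3 = -5 gives s = -(5)^(1/3) ~= -1.71.

s = -1.71 or s = 1.71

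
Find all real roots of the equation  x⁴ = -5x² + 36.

Let u = x². The equation becomes u² + 5u - 36 = 0.
Factor: (u + 9)(u - 4) = 0, so u = -9 or u = 4.
x² = -9 < 0 has no real solution.
x² = 4 gives x = ±2.

x = -2 or x = 2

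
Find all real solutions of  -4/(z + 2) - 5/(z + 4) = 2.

z = -7.8117 or z = -2.6883

Multiply both sides by (z + 2)(z + 4):
-4(z + 4) - 5(z + 2) = 2(z + 2)(z + 4).
Expand and collect terms: 2z^2 + 21z + 42 = 0.
By the quadratic formula, z = (-21 +/- sqrt(105)) / 4, so z ~= -2.6883 or z ~= -7.8117.
Neither value makes a denominator zero (z != -2, z != -4), so both are valid.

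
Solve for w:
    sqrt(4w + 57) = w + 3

w = 6

Square both sides: 4w + 57 = (w + 3)^2.
Expand and rearrange: w^2 + 2w - 48 = 0.
Solving gives w = 6 or w = -8.
Check each candidate in the original equation:
  w = 6: sqrt(81) = 9, while w + 3 = 9 — valid.
  w = -8: sqrt(25) = 5, while w + 3 = -5 — extraneous.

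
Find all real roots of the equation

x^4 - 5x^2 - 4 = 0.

x = -2.3878 or x = 2.3878

Let u = x^2. The equation becomes u^2 - 5u - 4 = 0.
By the quadratic formula, u = 5/2 + sqrt(41)/2 or u = 5/2 - sqrt(41)/2.
x^2 = 5/2 + sqrt(41)/2 gives x = +/-sqrt(5/2 + sqrt(41)/2) ~= +/-2.3878.
x^2 = 5/2 - sqrt(41)/2 < 0 has no real solution.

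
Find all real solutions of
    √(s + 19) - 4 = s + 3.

s = -3

Isolate the radical: √(s + 19) = s + 7.
Square both sides: s + 19 = (s + 7)².
Expand and rearrange: s² + 13s + 30 = 0.
Solving gives s = -3 or s = -10.
Check each candidate in the original equation:
  s = -3: √(16) = 4, while s + 7 = 4 — valid.
  s = -10: √(9) = 3, while s + 7 = -3 — extraneous.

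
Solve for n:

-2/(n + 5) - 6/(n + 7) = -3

Multiply both sides by (n + 5)(n + 7):
-2(n + 7) - 6(n + 5) = -3(n + 5)(n + 7).
Expand and collect terms: -3n^2 - 28n - 61 = 0.
By the quadratic formula, n = (28 +/- sqrt(52)) / -6, so n ~= -5.8685 or n ~= -3.4648.
Neither value makes a denominator zero (n != -5, n != -7), so both are valid.

n = -5.8685 or n = -3.4648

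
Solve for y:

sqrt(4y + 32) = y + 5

y = 1

Square both sides: 4y + 32 = (y + 5)^2.
Expand and rearrange: y^2 + 6y - 7 = 0.
Solving gives y = 1 or y = -7.
Check each candidate in the original equation:
  y = 1: sqrt(36) = 6, while y + 5 = 6 — valid.
  y = -7: sqrt(4) = 2, while y + 5 = -2 — extraneous.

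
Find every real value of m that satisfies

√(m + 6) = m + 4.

m = -2

Square both sides: m + 6 = (m + 4)².
Expand and rearrange: m² + 7m + 10 = 0.
Solving gives m = -2 or m = -5.
Check each candidate in the original equation:
  m = -2: √(4) = 2, while m + 4 = 2 — valid.
  m = -5: √(1) = 1, while m + 4 = -1 — extraneous.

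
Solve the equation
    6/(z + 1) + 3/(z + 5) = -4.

Multiply both sides by (z + 1)(z + 5):
6(z + 5) + 3(z + 1) = -4(z + 1)(z + 5).
Expand and collect terms: -4z² - 33z - 53 = 0.
By the quadratic formula, z = (33 ± √241) / -8, so z ≈ -6.0655 or z ≈ -2.1845.
Neither value makes a denominator zero (z ≠ -1, z ≠ -5), so both are valid.

z = -6.0655 or z = -2.1845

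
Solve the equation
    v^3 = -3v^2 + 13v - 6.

Rearrange: v^3 + 3v^2 - 13v + 6 = 0.
Possible rational roots are divisors of 6. Testing v = 2 gives 0, so (v - 2) is a factor.
Divide: v^3 + 3v^2 - 13v + 6 = (v - 2)(v^2 + 5v - 3).
Apply the quadratic formula to v^2 + 5v - 3 = 0: v = (-5 +/- sqrt(37))/2, i.e. v ~= 0.5414 or v ~= -5.5414.

v = -5.5414 or v = 0.5414 or v = 2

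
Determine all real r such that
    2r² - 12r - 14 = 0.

r = -1 or r = 7

Factor: 2(r - 7)(r + 1) = 0.
So r = 7 or r = -1.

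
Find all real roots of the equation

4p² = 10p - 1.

p = 0.1044 or p = 2.3956

Rearrange to standard form: 4p² - 10p + 1 = 0.
Discriminant: (-10)² − 4·4·1 = 84.
Quadratic formula: p = (10 ± √84) / 8.
So p = √(21)/4 + 5/4 ≈ 2.3956 or p = 5/4 - √(21)/4 ≈ 0.1044.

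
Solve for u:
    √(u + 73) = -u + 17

Square both sides: u + 73 = (-u + 17)².
Expand and rearrange: u² - 35u + 216 = 0.
Solving gives u = 27 or u = 8.
Check each candidate in the original equation:
  u = 27: √(100) = 10, while -u + 17 = -10 — extraneous.
  u = 8: √(81) = 9, while -u + 17 = 9 — valid.

u = 8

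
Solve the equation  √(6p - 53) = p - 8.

Square both sides: 6p - 53 = (p - 8)².
Expand and rearrange: p² - 22p + 117 = 0.
Solving gives p = 13 or p = 9.
Check each candidate in the original equation:
  p = 13: √(25) = 5, while p - 8 = 5 — valid.
  p = 9: √(1) = 1, while p - 8 = 1 — valid.

p = 9 or p = 13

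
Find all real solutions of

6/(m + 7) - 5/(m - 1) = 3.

m = -4 or m = -1.6667

Multiply both sides by (m + 7)(m - 1):
6(m - 1) - 5(m + 7) = 3(m + 7)(m - 1).
Expand and collect terms: 3m^2 + 17m + 20 = 0.
Factor or apply the quadratic formula: m = -1.6667 or m = -4.
Neither value makes a denominator zero (m != -7, m != 1), so both are valid.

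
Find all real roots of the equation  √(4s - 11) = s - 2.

Square both sides: 4s - 11 = (s - 2)².
Expand and rearrange: s² - 8s + 15 = 0.
Solving gives s = 5 or s = 3.
Check each candidate in the original equation:
  s = 5: √(9) = 3, while s - 2 = 3 — valid.
  s = 3: √(1) = 1, while s - 2 = 1 — valid.

s = 3 or s = 5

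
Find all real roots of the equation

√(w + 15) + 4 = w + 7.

Isolate the radical: √(w + 15) = w + 3.
Square both sides: w + 15 = (w + 3)².
Expand and rearrange: w² + 5w - 6 = 0.
Solving gives w = 1 or w = -6.
Check each candidate in the original equation:
  w = 1: √(16) = 4, while w + 3 = 4 — valid.
  w = -6: √(9) = 3, while w + 3 = -3 — extraneous.

w = 1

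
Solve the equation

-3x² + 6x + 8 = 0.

x = -0.9149 or x = 2.9149

Discriminant: (6)² − 4·(-3)·8 = 132.
Quadratic formula: x = (-6 ± √132) / (-6).
So x = 1 - √(33)/3 ≈ -0.9149 or x = 1 + √(33)/3 ≈ 2.9149.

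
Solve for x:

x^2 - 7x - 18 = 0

Factor: (x - 9)(x + 2) = 0.
So x = 9 or x = -2.

x = -2 or x = 9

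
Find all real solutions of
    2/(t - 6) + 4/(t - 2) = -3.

t = 0.4834 or t = 5.5166

Multiply both sides by (t - 6)(t - 2):
2(t - 2) + 4(t - 6) = -3(t - 6)(t - 2).
Expand and collect terms: -3t² + 18t - 8 = 0.
By the quadratic formula, t = (-18 ± √228) / -6, so t ≈ 0.4834 or t ≈ 5.5166.
Neither value makes a denominator zero (t ≠ 6, t ≠ 2), so both are valid.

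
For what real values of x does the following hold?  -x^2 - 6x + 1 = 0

Discriminant: (-6)^2 - 4*(-1)*1 = 40.
Quadratic formula: x = (6 +/- sqrt(40)) / (-2).
So x = -sqrt(10) - 3 ~= -6.1623 or x = -3 + sqrt(10) ~= 0.1623.

x = -6.1623 or x = 0.1623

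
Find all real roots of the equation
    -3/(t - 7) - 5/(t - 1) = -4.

t = 2.0845 or t = 7.9155

Multiply both sides by (t - 7)(t - 1):
-3(t - 1) - 5(t - 7) = -4(t - 7)(t - 1).
Expand and collect terms: -4t^2 + 40t - 66 = 0.
By the quadratic formula, t = (-40 +/- sqrt(544)) / -8, so t ~= 2.0845 or t ~= 7.9155.
Neither value makes a denominator zero (t != 7, t != 1), so both are valid.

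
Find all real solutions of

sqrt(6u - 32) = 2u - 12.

u = 8

Square both sides: 6u - 32 = (2u - 12)^2.
Expand and rearrange: 4u^2 - 54u + 176 = 0.
Solving gives u = 8 or u = 5.5.
Check each candidate in the original equation:
  u = 8: sqrt(16) = 4, while 2u - 12 = 4 — valid.
  u = 5.5: sqrt(1) = 1, while 2u - 12 = -1 — extraneous.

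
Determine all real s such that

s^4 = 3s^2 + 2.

s = -1.8872 or s = 1.8872

Let u = s^2. The equation becomes u^2 - 3u - 2 = 0.
By the quadratic formula, u = 3/2 + sqrt(17)/2 or u = 3/2 - sqrt(17)/2.
s^2 = 3/2 + sqrt(17)/2 gives s = +/-sqrt(3/2 + sqrt(17)/2) ~= +/-1.8872.
s^2 = 3/2 - sqrt(17)/2 < 0 has no real solution.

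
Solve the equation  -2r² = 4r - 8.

Rearrange to standard form: -2r² - 4r + 8 = 0.
Discriminant: (-4)² − 4·(-2)·8 = 80.
Quadratic formula: r = (4 ± √80) / (-4).
So r = -√(5) - 1 ≈ -3.2361 or r = -1 + √(5) ≈ 1.2361.

r = -3.2361 or r = 1.2361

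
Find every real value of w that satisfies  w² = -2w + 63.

w = -9 or w = 7

Bring every term to one side: w² + 2w - 63 = 0.
Factor: (w - 7)(w + 9) = 0.
So w = 7 or w = -9.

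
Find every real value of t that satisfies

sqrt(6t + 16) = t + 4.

t = -2 or t = 0

Square both sides: 6t + 16 = (t + 4)^2.
Expand and rearrange: t^2 + 2t = 0.
Solving gives t = 0 or t = -2.
Check each candidate in the original equation:
  t = 0: sqrt(16) = 4, while t + 4 = 4 — valid.
  t = -2: sqrt(4) = 2, while t + 4 = 2 — valid.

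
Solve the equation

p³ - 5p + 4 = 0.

p = -2.5616 or p = 1 or p = 1.5616

Possible rational roots are divisors of 4. Testing p = 1 gives 0, so (p - 1) is a factor.
Divide: p³ - 5p + 4 = (p - 1)(p² + p - 4).
Apply the quadratic formula to p² + p - 4 = 0: p = (-1 ± √17)/2, i.e. p ≈ 1.5616 or p ≈ -2.5616.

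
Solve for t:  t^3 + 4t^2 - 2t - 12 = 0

t = -3.6458 or t = -2 or t = 1.6458

Possible rational roots are divisors of -12. Testing t = -2 gives 0, so (t + 2) is a factor.
Divide: t^3 + 4t^2 - 2t - 12 = (t + 2)(t^2 + 2t - 6).
Apply the quadratic formula to t^2 + 2t - 6 = 0: t = (-2 +/- sqrt(28))/2, i.e. t ~= 1.6458 or t ~= -3.6458.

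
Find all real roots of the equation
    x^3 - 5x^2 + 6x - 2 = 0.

x = 0.5858 or x = 1 or x = 3.4142

Possible rational roots are divisors of -2. Testing x = 1 gives 0, so (x - 1) is a factor.
Divide: x^3 - 5x^2 + 6x - 2 = (x - 1)(x^2 - 4x + 2).
Apply the quadratic formula to x^2 - 4x + 2 = 0: x = (4 +/- sqrt(8))/2, i.e. x ~= 3.4142 or x ~= 0.5858.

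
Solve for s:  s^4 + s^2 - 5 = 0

Let u = s^2. The equation becomes u^2 + u - 5 = 0.
By the quadratic formula, u = -1/2 + sqrt(21)/2 or u = -sqrt(21)/2 - 1/2.
s^2 = -1/2 + sqrt(21)/2 gives s = +/-sqrt(-1/2 + sqrt(21)/2) ~= +/-1.3384.
s^2 = -sqrt(21)/2 - 1/2 < 0 has no real solution.

s = -1.3384 or s = 1.3384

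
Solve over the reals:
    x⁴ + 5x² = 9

x = -1.1854 or x = 1.1854

Let u = x². The equation becomes u² + 5u - 9 = 0.
By the quadratic formula, u = -5/2 + √(61)/2 or u = -√(61)/2 - 5/2.
x² = -5/2 + √(61)/2 gives x = ±√(-5/2 + √(61)/2) ≈ ±1.1854.
x² = -√(61)/2 - 5/2 < 0 has no real solution.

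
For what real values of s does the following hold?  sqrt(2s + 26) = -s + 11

s = 5

Square both sides: 2s + 26 = (-s + 11)^2.
Expand and rearrange: s^2 - 24s + 95 = 0.
Solving gives s = 19 or s = 5.
Check each candidate in the original equation:
  s = 19: sqrt(64) = 8, while -s + 11 = -8 — extraneous.
  s = 5: sqrt(36) = 6, while -s + 11 = 6 — valid.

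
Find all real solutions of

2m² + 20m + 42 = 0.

m = -7 or m = -3

Factor: 2(m + 3)(m + 7) = 0.
So m = -3 or m = -7.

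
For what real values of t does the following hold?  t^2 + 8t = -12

Bring every term to one side: t^2 + 8t + 12 = 0.
Factor: (t + 2)(t + 6) = 0.
So t = -2 or t = -6.

t = -6 or t = -2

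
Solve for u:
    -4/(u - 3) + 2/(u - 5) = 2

u = 1.4384 or u = 5.5616

Multiply both sides by (u - 3)(u - 5):
-4(u - 5) + 2(u - 3) = 2(u - 3)(u - 5).
Expand and collect terms: 2u^2 - 14u + 16 = 0.
By the quadratic formula, u = (14 +/- sqrt(68)) / 4, so u ~= 5.5616 or u ~= 1.4384.
Neither value makes a denominator zero (u != 3, u != 5), so both are valid.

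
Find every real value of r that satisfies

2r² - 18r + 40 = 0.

r = 4 or r = 5

Factor: 2(r - 4)(r - 5) = 0.
So r = 4 or r = 5.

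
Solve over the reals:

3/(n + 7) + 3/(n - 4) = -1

n = -10.765 or n = 1.765

Multiply both sides by (n + 7)(n - 4):
3(n - 4) + 3(n + 7) = -(n + 7)(n - 4).
Expand and collect terms: -n^2 - 9n + 19 = 0.
By the quadratic formula, n = (9 +/- sqrt(157)) / -2, so n ~= -10.765 or n ~= 1.765.
Neither value makes a denominator zero (n != -7, n != 4), so both are valid.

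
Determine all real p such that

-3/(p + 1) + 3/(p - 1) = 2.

p = -2 or p = 2

Multiply both sides by (p + 1)(p - 1):
-3(p - 1) + 3(p + 1) = 2(p + 1)(p - 1).
Expand and collect terms: 2p² - 8 = 0.
Factor or apply the quadratic formula: p = 2 or p = -2.
Neither value makes a denominator zero (p ≠ -1, p ≠ 1), so both are valid.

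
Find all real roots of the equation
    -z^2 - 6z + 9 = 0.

z = -7.2426 or z = 1.2426

Discriminant: (-6)^2 - 4*(-1)*9 = 72.
Quadratic formula: z = (6 +/- sqrt(72)) / (-2).
So z = -3*sqrt(2) - 3 ~= -7.2426 or z = -3 + 3*sqrt(2) ~= 1.2426.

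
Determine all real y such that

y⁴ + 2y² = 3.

y = -1 or y = 1

Let u = y². The equation becomes u² + 2u - 3 = 0.
Factor: (u + 3)(u - 1) = 0, so u = -3 or u = 1.
y² = -3 < 0 has no real solution.
y² = 1 gives y = ±1.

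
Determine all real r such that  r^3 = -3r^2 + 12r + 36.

Rearrange: r^3 + 3r^2 - 12r - 36 = 0.
Possible rational roots are divisors of -36. Testing r = -3 gives 0, so (r + 3) is a factor.
Divide: r^3 + 3r^2 - 12r - 36 = (r + 3)(r^2 - 12).
Apply the quadratic formula to r^2 - 12 = 0: r = (0 +/- sqrt(48))/2, i.e. r ~= 3.4641 or r ~= -3.4641.

r = -3.4641 or r = -3 or r = 3.4641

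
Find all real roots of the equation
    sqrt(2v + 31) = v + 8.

Square both sides: 2v + 31 = (v + 8)^2.
Expand and rearrange: v^2 + 14v + 33 = 0.
Solving gives v = -3 or v = -11.
Check each candidate in the original equation:
  v = -3: sqrt(25) = 5, while v + 8 = 5 — valid.
  v = -11: sqrt(9) = 3, while v + 8 = -3 — extraneous.

v = -3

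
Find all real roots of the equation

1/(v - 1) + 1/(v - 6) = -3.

v = 0.6445 or v = 5.6888

Multiply both sides by (v - 1)(v - 6):
(v - 6) + (v - 1) = -3(v - 1)(v - 6).
Expand and collect terms: -3v² + 19v - 11 = 0.
By the quadratic formula, v = (-19 ± √229) / -6, so v ≈ 0.6445 or v ≈ 5.6888.
Neither value makes a denominator zero (v ≠ 1, v ≠ 6), so both are valid.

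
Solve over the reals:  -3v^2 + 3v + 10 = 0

v = -1.393 or v = 2.393

Discriminant: (3)^2 - 4*(-3)*10 = 129.
Quadratic formula: v = (-3 +/- sqrt(129)) / (-6).
So v = 1/2 - sqrt(129)/6 ~= -1.393 or v = 1/2 + sqrt(129)/6 ~= 2.393.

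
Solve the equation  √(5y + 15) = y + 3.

y = -3 or y = 2

Square both sides: 5y + 15 = (y + 3)².
Expand and rearrange: y² + y - 6 = 0.
Solving gives y = 2 or y = -3.
Check each candidate in the original equation:
  y = 2: √(25) = 5, while y + 3 = 5 — valid.
  y = -3: √(0) = 0, while y + 3 = 0 — valid.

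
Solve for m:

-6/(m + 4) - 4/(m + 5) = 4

Multiply both sides by (m + 4)(m + 5):
-6(m + 5) - 4(m + 4) = 4(m + 4)(m + 5).
Expand and collect terms: 4m^2 + 46m + 126 = 0.
Factor or apply the quadratic formula: m = -4.5 or m = -7.
Neither value makes a denominator zero (m != -4, m != -5), so both are valid.

m = -7 or m = -4.5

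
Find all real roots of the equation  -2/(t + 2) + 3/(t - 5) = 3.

t = -2.589 or t = 5.9224

Multiply both sides by (t + 2)(t - 5):
-2(t - 5) + 3(t + 2) = 3(t + 2)(t - 5).
Expand and collect terms: 3t^2 - 10t - 46 = 0.
By the quadratic formula, t = (10 +/- sqrt(652)) / 6, so t ~= 5.9224 or t ~= -2.589.
Neither value makes a denominator zero (t != -2, t != 5), so both are valid.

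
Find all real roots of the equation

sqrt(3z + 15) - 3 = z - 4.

Isolate the radical: sqrt(3z + 15) = z - 1.
Square both sides: 3z + 15 = (z - 1)^2.
Expand and rearrange: z^2 - 5z - 14 = 0.
Solving gives z = 7 or z = -2.
Check each candidate in the original equation:
  z = 7: sqrt(36) = 6, while z - 1 = 6 — valid.
  z = -2: sqrt(9) = 3, while z - 1 = -3 — extraneous.

z = 7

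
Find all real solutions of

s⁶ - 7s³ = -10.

Let u = s³. The equation becomes u² - 7u + 10 = 0.
Factor: (u - 5)(u - 2) = 0, so u = 5 or u = 2.
s³ = 5 gives s = ∛(5) ≈ 1.71.
s³ = 2 gives s = ∛(2) ≈ 1.2599.

s = 1.2599 or s = 1.71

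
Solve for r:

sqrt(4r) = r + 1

r = 1

Square both sides: 4r = (r + 1)^2.
Expand and rearrange: r^2 - 2r + 1 = 0.
This gives the repeated root r = 1.
Check in the original equation:
  r = 1: sqrt(4) = 2, while r + 1 = 2 — valid.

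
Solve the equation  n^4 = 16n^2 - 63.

n = -3 or n = -2.6458 or n = 2.6458 or n = 3

Let u = n^2. The equation becomes u^2 - 16u + 63 = 0.
Factor: (u - 7)(u - 9) = 0, so u = 7 or u = 9.
n^2 = 7 gives n = +/-sqrt(7) ~= +/-2.6458.
n^2 = 9 gives n = +/-3.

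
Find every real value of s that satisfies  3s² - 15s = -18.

Bring every term to one side: 3s² - 15s + 18 = 0.
Factor: 3(s - 2)(s - 3) = 0.
So s = 2 or s = 3.

s = 2 or s = 3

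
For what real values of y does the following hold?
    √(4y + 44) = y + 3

Square both sides: 4y + 44 = (y + 3)².
Expand and rearrange: y² + 2y - 35 = 0.
Solving gives y = 5 or y = -7.
Check each candidate in the original equation:
  y = 5: √(64) = 8, while y + 3 = 8 — valid.
  y = -7: √(16) = 4, while y + 3 = -4 — extraneous.

y = 5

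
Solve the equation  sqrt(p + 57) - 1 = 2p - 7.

Isolate the radical: sqrt(p + 57) = 2p - 6.
Square both sides: p + 57 = (2p - 6)^2.
Expand and rearrange: 4p^2 - 25p - 21 = 0.
Solving gives p = 7 or p = -0.75.
Check each candidate in the original equation:
  p = 7: sqrt(64) = 8, while 2p - 6 = 8 — valid.
  p = -0.75: sqrt(56.25) = 7.5, while 2p - 6 = -7.5 — extraneous.

p = 7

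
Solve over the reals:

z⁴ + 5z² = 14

Let u = z². The equation becomes u² + 5u - 14 = 0.
Factor: (u - 2)(u + 7) = 0, so u = 2 or u = -7.
z² = 2 gives z = ±√(2) ≈ ±1.4142.
z² = -7 < 0 has no real solution.

z = -1.4142 or z = 1.4142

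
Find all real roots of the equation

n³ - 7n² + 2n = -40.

n = -2 or n = 4 or n = 5

Rearrange: n³ - 7n² + 2n + 40 = 0.
Possible rational roots are divisors of 40. Testing n = 4 gives 0, so (n - 4) is a factor.
Divide: n³ - 7n² + 2n + 40 = (n - 4)(n² - 3n - 10).
Factor the quadratic: n = 5 or n = -2.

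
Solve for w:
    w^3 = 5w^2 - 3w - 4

Rearrange: w^3 - 5w^2 + 3w + 4 = 0.
Possible rational roots are divisors of 4. Testing w = 4 gives 0, so (w - 4) is a factor.
Divide: w^3 - 5w^2 + 3w + 4 = (w - 4)(w^2 - w - 1).
Apply the quadratic formula to w^2 - w - 1 = 0: w = (1 +/- sqrt(5))/2, i.e. w ~= 1.618 or w ~= -0.618.

w = -0.618 or w = 1.618 or w = 4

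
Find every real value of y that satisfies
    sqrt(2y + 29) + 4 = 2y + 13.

y = -2

Isolate the radical: sqrt(2y + 29) = 2y + 9.
Square both sides: 2y + 29 = (2y + 9)^2.
Expand and rearrange: 4y^2 + 34y + 52 = 0.
Solving gives y = -2 or y = -6.5.
Check each candidate in the original equation:
  y = -2: sqrt(25) = 5, while 2y + 9 = 5 — valid.
  y = -6.5: sqrt(16) = 4, while 2y + 9 = -4 — extraneous.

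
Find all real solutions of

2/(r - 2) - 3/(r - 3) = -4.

Multiply both sides by (r - 2)(r - 3):
2(r - 3) - 3(r - 2) = -4(r - 2)(r - 3).
Expand and collect terms: -4r² + 21r - 24 = 0.
By the quadratic formula, r = (-21 ± √57) / -8, so r ≈ 1.6813 or r ≈ 3.5687.
Neither value makes a denominator zero (r ≠ 2, r ≠ 3), so both are valid.

r = 1.6813 or r = 3.5687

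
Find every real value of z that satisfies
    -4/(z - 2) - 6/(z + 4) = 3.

z = -6.3785 or z = 1.0452

Multiply both sides by (z - 2)(z + 4):
-4(z + 4) - 6(z - 2) = 3(z - 2)(z + 4).
Expand and collect terms: 3z^2 + 16z - 20 = 0.
By the quadratic formula, z = (-16 +/- sqrt(496)) / 6, so z ~= 1.0452 or z ~= -6.3785.
Neither value makes a denominator zero (z != 2, z != -4), so both are valid.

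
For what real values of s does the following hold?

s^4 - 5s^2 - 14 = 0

Let u = s^2. The equation becomes u^2 - 5u - 14 = 0.
Factor: (u - 7)(u + 2) = 0, so u = 7 or u = -2.
s^2 = 7 gives s = +/-sqrt(7) ~= +/-2.6458.
s^2 = -2 < 0 has no real solution.

s = -2.6458 or s = 2.6458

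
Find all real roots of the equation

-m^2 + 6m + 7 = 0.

m = -1 or m = 7

Factor: -1(m + 1)(m - 7) = 0.
So m = -1 or m = 7.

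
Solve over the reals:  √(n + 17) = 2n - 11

Square both sides: n + 17 = (2n - 11)².
Expand and rearrange: 4n² - 45n + 104 = 0.
Solving gives n = 8 or n = 3.25.
Check each candidate in the original equation:
  n = 8: √(25) = 5, while 2n - 11 = 5 — valid.
  n = 3.25: √(20.25) = 4.5, while 2n - 11 = -4.5 — extraneous.

n = 8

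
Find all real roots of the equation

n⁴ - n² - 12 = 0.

Let u = n². The equation becomes u² - u - 12 = 0.
Factor: (u - 4)(u + 3) = 0, so u = 4 or u = -3.
n² = 4 gives n = ±2.
n² = -3 < 0 has no real solution.

n = -2 or n = 2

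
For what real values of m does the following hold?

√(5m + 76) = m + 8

m = 1

Square both sides: 5m + 76 = (m + 8)².
Expand and rearrange: m² + 11m - 12 = 0.
Solving gives m = 1 or m = -12.
Check each candidate in the original equation:
  m = 1: √(81) = 9, while m + 8 = 9 — valid.
  m = -12: √(16) = 4, while m + 8 = -4 — extraneous.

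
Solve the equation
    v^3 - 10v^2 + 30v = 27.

Rearrange: v^3 - 10v^2 + 30v - 27 = 0.
Possible rational roots are divisors of -27. Testing v = 3 gives 0, so (v - 3) is a factor.
Divide: v^3 - 10v^2 + 30v - 27 = (v - 3)(v^2 - 7v + 9).
Apply the quadratic formula to v^2 - 7v + 9 = 0: v = (7 +/- sqrt(13))/2, i.e. v ~= 5.3028 or v ~= 1.6972.

v = 1.6972 or v = 3 or v = 5.3028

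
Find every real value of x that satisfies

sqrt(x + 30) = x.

Square both sides: x + 30 = (x)^2.
Expand and rearrange: x^2 - x - 30 = 0.
Solving gives x = 6 or x = -5.
Check each candidate in the original equation:
  x = 6: sqrt(36) = 6, while x = 6 — valid.
  x = -5: sqrt(25) = 5, while x = -5 — extraneous.

x = 6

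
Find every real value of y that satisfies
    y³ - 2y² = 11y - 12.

y = -3 or y = 1 or y = 4

Rearrange: y³ - 2y² - 11y + 12 = 0.
Possible rational roots are divisors of 12. Testing y = 1 gives 0, so (y - 1) is a factor.
Divide: y³ - 2y² - 11y + 12 = (y - 1)(y² - y - 12).
Factor the quadratic: y = 4 or y = -3.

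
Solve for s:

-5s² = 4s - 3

s = -1.2718 or s = 0.4718

Rearrange to standard form: -5s² - 4s + 3 = 0.
Discriminant: (-4)² − 4·(-5)·3 = 76.
Quadratic formula: s = (4 ± √76) / (-10).
So s = -√(19)/5 - 2/5 ≈ -1.2718 or s = -2/5 + √(19)/5 ≈ 0.4718.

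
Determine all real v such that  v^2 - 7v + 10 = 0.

Factor: (v - 2)(v - 5) = 0.
So v = 2 or v = 5.

v = 2 or v = 5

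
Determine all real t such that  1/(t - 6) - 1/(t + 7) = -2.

t = -6.4791 or t = 5.4791

Multiply both sides by (t - 6)(t + 7):
(t + 7) - (t - 6) = -2(t - 6)(t + 7).
Expand and collect terms: -2t² - 2t + 71 = 0.
By the quadratic formula, t = (2 ± √572) / -4, so t ≈ -6.4791 or t ≈ 5.4791.
Neither value makes a denominator zero (t ≠ 6, t ≠ -7), so both are valid.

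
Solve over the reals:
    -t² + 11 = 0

Discriminant: (0)² − 4·(-1)·11 = 44.
Quadratic formula: t = (0 ± √44) / (-2).
So t = -√(11) ≈ -3.3166 or t = √(11) ≈ 3.3166.

t = -3.3166 or t = 3.3166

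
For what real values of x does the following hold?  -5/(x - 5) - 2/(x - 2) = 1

x = -3.1623 or x = 3.1623

Multiply both sides by (x - 5)(x - 2):
-5(x - 2) - 2(x - 5) = (x - 5)(x - 2).
Expand and collect terms: x^2 - 10 = 0.
By the quadratic formula, x = (0 +/- sqrt(40)) / 2, so x ~= 3.1623 or x ~= -3.1623.
Neither value makes a denominator zero (x != 5, x != 2), so both are valid.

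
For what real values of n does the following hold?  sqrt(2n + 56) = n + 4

n = 4

Square both sides: 2n + 56 = (n + 4)^2.
Expand and rearrange: n^2 + 6n - 40 = 0.
Solving gives n = 4 or n = -10.
Check each candidate in the original equation:
  n = 4: sqrt(64) = 8, while n + 4 = 8 — valid.
  n = -10: sqrt(36) = 6, while n + 4 = -6 — extraneous.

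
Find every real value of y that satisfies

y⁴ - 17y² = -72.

y = -3 or y = -2.8284 or y = 2.8284 or y = 3

Let u = y². The equation becomes u² - 17u + 72 = 0.
Factor: (u - 8)(u - 9) = 0, so u = 8 or u = 9.
y² = 8 gives y = ±2·√(2) ≈ ±2.8284.
y² = 9 gives y = ±3.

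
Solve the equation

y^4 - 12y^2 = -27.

Let u = y^2. The equation becomes u^2 - 12u + 27 = 0.
Factor: (u - 3)(u - 9) = 0, so u = 3 or u = 9.
y^2 = 3 gives y = +/-sqrt(3) ~= +/-1.7321.
y^2 = 9 gives y = +/-3.

y = -3 or y = -1.7321 or y = 1.7321 or y = 3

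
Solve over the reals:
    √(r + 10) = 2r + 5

Square both sides: r + 10 = (2r + 5)².
Expand and rearrange: 4r² + 19r + 15 = 0.
Solving gives r = -1 or r = -3.75.
Check each candidate in the original equation:
  r = -1: √(9) = 3, while 2r + 5 = 3 — valid.
  r = -3.75: √(6.25) = 2.5, while 2r + 5 = -2.5 — extraneous.

r = -1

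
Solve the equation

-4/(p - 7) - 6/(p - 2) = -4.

p = 3.1883 or p = 8.3117

Multiply both sides by (p - 7)(p - 2):
-4(p - 2) - 6(p - 7) = -4(p - 7)(p - 2).
Expand and collect terms: -4p² + 46p - 106 = 0.
By the quadratic formula, p = (-46 ± √420) / -8, so p ≈ 3.1883 or p ≈ 8.3117.
Neither value makes a denominator zero (p ≠ 7, p ≠ 2), so both are valid.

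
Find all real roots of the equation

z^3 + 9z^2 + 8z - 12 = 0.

Possible rational roots are divisors of -12. Testing z = -2 gives 0, so (z + 2) is a factor.
Divide: z^3 + 9z^2 + 8z - 12 = (z + 2)(z^2 + 7z - 6).
Apply the quadratic formula to z^2 + 7z - 6 = 0: z = (-7 +/- sqrt(73))/2, i.e. z ~= 0.772 or z ~= -7.772.

z = -7.772 or z = -2 or z = 0.772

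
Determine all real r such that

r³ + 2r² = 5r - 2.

Rearrange: r³ + 2r² - 5r + 2 = 0.
Possible rational roots are divisors of 2. Testing r = 1 gives 0, so (r - 1) is a factor.
Divide: r³ + 2r² - 5r + 2 = (r - 1)(r² + 3r - 2).
Apply the quadratic formula to r² + 3r - 2 = 0: r = (-3 ± √17)/2, i.e. r ≈ 0.5616 or r ≈ -3.5616.

r = -3.5616 or r = 0.5616 or r = 1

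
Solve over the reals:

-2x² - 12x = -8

Rearrange to standard form: -2x² - 12x + 8 = 0.
Discriminant: (-12)² − 4·(-2)·8 = 208.
Quadratic formula: x = (12 ± √208) / (-4).
So x = -√(13) - 3 ≈ -6.6056 or x = -3 + √(13) ≈ 0.6056.

x = -6.6056 or x = 0.6056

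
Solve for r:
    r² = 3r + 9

Rearrange to standard form: r² - 3r - 9 = 0.
Discriminant: (-3)² − 4·1·(-9) = 45.
Quadratic formula: r = (3 ± √45) / 2.
So r = 3/2 + 3·√(5)/2 ≈ 4.8541 or r = 3/2 - 3·√(5)/2 ≈ -1.8541.

r = -1.8541 or r = 4.8541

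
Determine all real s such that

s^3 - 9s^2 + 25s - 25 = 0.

Possible rational roots are divisors of -25. Testing s = 5 gives 0, so (s - 5) is a factor.
Divide: s^3 - 9s^2 + 25s - 25 = (s - 5)(s^2 - 4s + 5).
The quadratic s^2 - 4s + 5 has discriminant -4 < 0, so no further real roots.

s = 5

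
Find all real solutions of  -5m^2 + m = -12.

m = -1.4524 or m = 1.6524

Rearrange to standard form: -5m^2 + m + 12 = 0.
Discriminant: (1)^2 - 4*(-5)*12 = 241.
Quadratic formula: m = (-1 +/- sqrt(241)) / (-10).
So m = 1/10 - sqrt(241)/10 ~= -1.4524 or m = 1/10 + sqrt(241)/10 ~= 1.6524.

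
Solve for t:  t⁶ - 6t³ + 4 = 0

Let u = t³. The equation becomes u² - 6u + 4 = 0.
By the quadratic formula, u = √(5) + 3 or u = 3 - √(5).
t³ = √(5) + 3 gives t = ∛(√(5) + 3) ≈ 1.7365.
t³ = 3 - √(5) gives t = ∛(3 - √(5)) ≈ 0.9142.

t = 0.9142 or t = 1.7365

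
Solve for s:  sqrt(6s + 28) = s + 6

s = -4 or s = -2

Square both sides: 6s + 28 = (s + 6)^2.
Expand and rearrange: s^2 + 6s + 8 = 0.
Solving gives s = -2 or s = -4.
Check each candidate in the original equation:
  s = -2: sqrt(16) = 4, while s + 6 = 4 — valid.
  s = -4: sqrt(4) = 2, while s + 6 = 2 — valid.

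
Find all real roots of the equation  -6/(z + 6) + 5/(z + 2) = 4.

z = -7.2097 or z = -1.0403

Multiply both sides by (z + 6)(z + 2):
-6(z + 2) + 5(z + 6) = 4(z + 6)(z + 2).
Expand and collect terms: 4z^2 + 33z + 30 = 0.
By the quadratic formula, z = (-33 +/- sqrt(609)) / 8, so z ~= -1.0403 or z ~= -7.2097.
Neither value makes a denominator zero (z != -6, z != -2), so both are valid.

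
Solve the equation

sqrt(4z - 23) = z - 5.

z = 6 or z = 8

Square both sides: 4z - 23 = (z - 5)^2.
Expand and rearrange: z^2 - 14z + 48 = 0.
Solving gives z = 8 or z = 6.
Check each candidate in the original equation:
  z = 8: sqrt(9) = 3, while z - 5 = 3 — valid.
  z = 6: sqrt(1) = 1, while z - 5 = 1 — valid.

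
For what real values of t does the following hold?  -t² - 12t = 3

t = -11.7446 or t = -0.2554

Rearrange to standard form: -t² - 12t - 3 = 0.
Discriminant: (-12)² − 4·(-1)·(-3) = 132.
Quadratic formula: t = (12 ± √132) / (-2).
So t = -6 - √(33) ≈ -11.7446 or t = -6 + √(33) ≈ -0.2554.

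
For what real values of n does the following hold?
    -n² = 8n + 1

n = -7.873 or n = -0.127

Rearrange to standard form: -n² - 8n - 1 = 0.
Discriminant: (-8)² − 4·(-1)·(-1) = 60.
Quadratic formula: n = (8 ± √60) / (-2).
So n = -4 - √(15) ≈ -7.873 or n = -4 + √(15) ≈ -0.127.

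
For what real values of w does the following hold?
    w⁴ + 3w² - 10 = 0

Let u = w². The equation becomes u² + 3u - 10 = 0.
Factor: (u + 5)(u - 2) = 0, so u = -5 or u = 2.
w² = -5 < 0 has no real solution.
w² = 2 gives w = ±√(2) ≈ ±1.4142.

w = -1.4142 or w = 1.4142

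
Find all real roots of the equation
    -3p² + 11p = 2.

p = 0.1919 or p = 3.4748

Rearrange to standard form: -3p² + 11p - 2 = 0.
Discriminant: (11)² − 4·(-3)·(-2) = 97.
Quadratic formula: p = (-11 ± √97) / (-6).
So p = 11/6 - √(97)/6 ≈ 0.1919 or p = √(97)/6 + 11/6 ≈ 3.4748.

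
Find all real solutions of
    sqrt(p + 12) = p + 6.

p = -3

Square both sides: p + 12 = (p + 6)^2.
Expand and rearrange: p^2 + 11p + 24 = 0.
Solving gives p = -3 or p = -8.
Check each candidate in the original equation:
  p = -3: sqrt(9) = 3, while p + 6 = 3 — valid.
  p = -8: sqrt(4) = 2, while p + 6 = -2 — extraneous.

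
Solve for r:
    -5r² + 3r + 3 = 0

Discriminant: (3)² − 4·(-5)·3 = 69.
Quadratic formula: r = (-3 ± √69) / (-10).
So r = 3/10 - √(69)/10 ≈ -0.5307 or r = 3/10 + √(69)/10 ≈ 1.1307.

r = -0.5307 or r = 1.1307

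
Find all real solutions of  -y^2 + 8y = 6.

y = 0.8377 or y = 7.1623

Rearrange to standard form: -y^2 + 8y - 6 = 0.
Discriminant: (8)^2 - 4*(-1)*(-6) = 40.
Quadratic formula: y = (-8 +/- sqrt(40)) / (-2).
So y = 4 - sqrt(10) ~= 0.8377 or y = sqrt(10) + 4 ~= 7.1623.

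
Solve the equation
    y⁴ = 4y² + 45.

Let u = y². The equation becomes u² - 4u - 45 = 0.
Factor: (u + 5)(u - 9) = 0, so u = -5 or u = 9.
y² = -5 < 0 has no real solution.
y² = 9 gives y = ±3.

y = -3 or y = 3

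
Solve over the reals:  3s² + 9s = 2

s = -3.2078 or s = 0.2078

Rearrange to standard form: 3s² + 9s - 2 = 0.
Discriminant: (9)² − 4·3·(-2) = 105.
Quadratic formula: s = (-9 ± √105) / 6.
So s = -3/2 + √(105)/6 ≈ 0.2078 or s = -√(105)/6 - 3/2 ≈ -3.2078.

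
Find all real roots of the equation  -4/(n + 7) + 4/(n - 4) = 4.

Multiply both sides by (n + 7)(n - 4):
-4(n - 4) + 4(n + 7) = 4(n + 7)(n - 4).
Expand and collect terms: 4n^2 + 12n - 156 = 0.
By the quadratic formula, n = (-12 +/- sqrt(2640)) / 8, so n ~= 4.9226 or n ~= -7.9226.
Neither value makes a denominator zero (n != -7, n != 4), so both are valid.

n = -7.9226 or n = 4.9226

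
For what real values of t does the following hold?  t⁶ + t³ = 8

t = -1.4996 or t = 1.3337

Let u = t³. The equation becomes u² + u - 8 = 0.
By the quadratic formula, u = -1/2 + √(33)/2 or u = -√(33)/2 - 1/2.
t³ = -1/2 + √(33)/2 gives t = ∛(-1/2 + √(33)/2) ≈ 1.3337.
t³ = -√(33)/2 - 1/2 gives t = -∛(1/2 + √(33)/2) ≈ -1.4996.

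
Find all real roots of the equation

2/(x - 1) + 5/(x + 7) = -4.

Multiply both sides by (x - 1)(x + 7):
2(x + 7) + 5(x - 1) = -4(x - 1)(x + 7).
Expand and collect terms: -4x² - 31x + 19 = 0.
By the quadratic formula, x = (31 ± √1265) / -8, so x ≈ -8.3209 or x ≈ 0.5709.
Neither value makes a denominator zero (x ≠ 1, x ≠ -7), so both are valid.

x = -8.3209 or x = 0.5709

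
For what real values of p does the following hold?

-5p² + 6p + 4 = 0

Discriminant: (6)² − 4·(-5)·4 = 116.
Quadratic formula: p = (-6 ± √116) / (-10).
So p = 3/5 - √(29)/5 ≈ -0.477 or p = 3/5 + √(29)/5 ≈ 1.677.

p = -0.477 or p = 1.677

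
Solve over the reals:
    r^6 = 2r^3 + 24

Let u = r^3. The equation becomes u^2 - 2u - 24 = 0.
Factor: (u + 4)(u - 6) = 0, so u = -4 or u = 6.
r^3 = -4 gives r = -(4)^(1/3) ~= -1.5874.
r^3 = 6 gives r = (6)^(1/3) ~= 1.8171.

r = -1.5874 or r = 1.8171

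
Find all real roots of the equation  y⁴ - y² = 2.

Let u = y². The equation becomes u² - u - 2 = 0.
Factor: (u + 1)(u - 2) = 0, so u = -1 or u = 2.
y² = -1 < 0 has no real solution.
y² = 2 gives y = ±√(2) ≈ ±1.4142.

y = -1.4142 or y = 1.4142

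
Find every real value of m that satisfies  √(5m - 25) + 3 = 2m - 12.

Isolate the radical: √(5m - 25) = 2m - 15.
Square both sides: 5m - 25 = (2m - 15)².
Expand and rearrange: 4m² - 65m + 250 = 0.
Solving gives m = 10 or m = 6.25.
Check each candidate in the original equation:
  m = 10: √(25) = 5, while 2m - 15 = 5 — valid.
  m = 6.25: √(6.25) = 2.5, while 2m - 15 = -2.5 — extraneous.

m = 10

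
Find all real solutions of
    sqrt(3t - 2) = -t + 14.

Square both sides: 3t - 2 = (-t + 14)^2.
Expand and rearrange: t^2 - 31t + 198 = 0.
Solving gives t = 22 or t = 9.
Check each candidate in the original equation:
  t = 22: sqrt(64) = 8, while -t + 14 = -8 — extraneous.
  t = 9: sqrt(25) = 5, while -t + 14 = 5 — valid.

t = 9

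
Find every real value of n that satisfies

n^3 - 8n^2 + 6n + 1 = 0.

n = -0.1401 or n = 1 or n = 7.1401

Possible rational roots are divisors of 1. Testing n = 1 gives 0, so (n - 1) is a factor.
Divide: n^3 - 8n^2 + 6n + 1 = (n - 1)(n^2 - 7n - 1).
Apply the quadratic formula to n^2 - 7n - 1 = 0: n = (7 +/- sqrt(53))/2, i.e. n ~= 7.1401 or n ~= -0.1401.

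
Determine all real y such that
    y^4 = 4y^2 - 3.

Let u = y^2. The equation becomes u^2 - 4u + 3 = 0.
Factor: (u - 3)(u - 1) = 0, so u = 3 or u = 1.
y^2 = 3 gives y = +/-sqrt(3) ~= +/-1.7321.
y^2 = 1 gives y = +/-1.

y = -1.7321 or y = -1 or y = 1 or y = 1.7321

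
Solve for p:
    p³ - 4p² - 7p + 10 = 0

Possible rational roots are divisors of 10. Testing p = -2 gives 0, so (p + 2) is a factor.
Divide: p³ - 4p² - 7p + 10 = (p + 2)(p² - 6p + 5).
Factor the quadratic: p = 5 or p = 1.

p = -2 or p = 1 or p = 5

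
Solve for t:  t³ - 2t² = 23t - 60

Rearrange: t³ - 2t² - 23t + 60 = 0.
Possible rational roots are divisors of 60. Testing t = -5 gives 0, so (t + 5) is a factor.
Divide: t³ - 2t² - 23t + 60 = (t + 5)(t² - 7t + 12).
Factor the quadratic: t = 4 or t = 3.

t = -5 or t = 3 or t = 4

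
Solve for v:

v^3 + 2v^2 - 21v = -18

Rearrange: v^3 + 2v^2 - 21v + 18 = 0.
Possible rational roots are divisors of 18. Testing v = 3 gives 0, so (v - 3) is a factor.
Divide: v^3 + 2v^2 - 21v + 18 = (v - 3)(v^2 + 5v - 6).
Factor the quadratic: v = 1 or v = -6.

v = -6 or v = 1 or v = 3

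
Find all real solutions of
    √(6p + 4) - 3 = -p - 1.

Isolate the radical: √(6p + 4) = -p + 2.
Square both sides: 6p + 4 = (-p + 2)².
Expand and rearrange: p² - 10p = 0.
Solving gives p = 10 or p = 0.
Check each candidate in the original equation:
  p = 10: √(64) = 8, while -p + 2 = -8 — extraneous.
  p = 0: √(4) = 2, while -p + 2 = 2 — valid.

p = 0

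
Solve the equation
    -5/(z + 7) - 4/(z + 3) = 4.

z = -8.5262 or z = -3.7238

Multiply both sides by (z + 7)(z + 3):
-5(z + 3) - 4(z + 7) = 4(z + 7)(z + 3).
Expand and collect terms: 4z² + 49z + 127 = 0.
By the quadratic formula, z = (-49 ± √369) / 8, so z ≈ -3.7238 or z ≈ -8.5262.
Neither value makes a denominator zero (z ≠ -7, z ≠ -3), so both are valid.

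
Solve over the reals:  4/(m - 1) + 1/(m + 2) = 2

m = -1.7122 or m = 3.2122

Multiply both sides by (m - 1)(m + 2):
4(m + 2) + (m - 1) = 2(m - 1)(m + 2).
Expand and collect terms: 2m² - 3m - 11 = 0.
By the quadratic formula, m = (3 ± √97) / 4, so m ≈ 3.2122 or m ≈ -1.7122.
Neither value makes a denominator zero (m ≠ 1, m ≠ -2), so both are valid.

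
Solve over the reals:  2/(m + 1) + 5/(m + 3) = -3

Multiply both sides by (m + 1)(m + 3):
2(m + 3) + 5(m + 1) = -3(m + 1)(m + 3).
Expand and collect terms: -3m² - 19m - 20 = 0.
Factor or apply the quadratic formula: m = -5 or m = -1.3333.
Neither value makes a denominator zero (m ≠ -1, m ≠ -3), so both are valid.

m = -5 or m = -1.3333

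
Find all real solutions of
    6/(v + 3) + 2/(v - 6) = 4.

Multiply both sides by (v + 3)(v - 6):
6(v - 6) + 2(v + 3) = 4(v + 3)(v - 6).
Expand and collect terms: 4v^2 - 20v - 42 = 0.
By the quadratic formula, v = (20 +/- sqrt(1072)) / 8, so v ~= 6.5927 or v ~= -1.5927.
Neither value makes a denominator zero (v != -3, v != 6), so both are valid.

v = -1.5927 or v = 6.5927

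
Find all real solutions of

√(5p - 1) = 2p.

Square both sides: 5p - 1 = (2p)².
Expand and rearrange: 4p² - 5p + 1 = 0.
Solving gives p = 1 or p = 0.25.
Check each candidate in the original equation:
  p = 1: √(4) = 2, while 2p = 2 — valid.
  p = 0.25: √(0.25) = 0.5, while 2p = 0.5 — valid.

p = 0.25 or p = 1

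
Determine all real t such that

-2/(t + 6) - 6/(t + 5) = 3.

t = -8 or t = -5.6667

Multiply both sides by (t + 6)(t + 5):
-2(t + 5) - 6(t + 6) = 3(t + 6)(t + 5).
Expand and collect terms: 3t^2 + 41t + 136 = 0.
Factor or apply the quadratic formula: t = -5.6667 or t = -8.
Neither value makes a denominator zero (t != -6, t != -5), so both are valid.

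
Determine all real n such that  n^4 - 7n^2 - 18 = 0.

Let u = n^2. The equation becomes u^2 - 7u - 18 = 0.
Factor: (u - 9)(u + 2) = 0, so u = 9 or u = -2.
n^2 = 9 gives n = +/-3.
n^2 = -2 < 0 has no real solution.

n = -3 or n = 3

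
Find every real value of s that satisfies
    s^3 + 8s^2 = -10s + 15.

Rearrange: s^3 + 8s^2 + 10s - 15 = 0.
Possible rational roots are divisors of -15. Testing s = -3 gives 0, so (s + 3) is a factor.
Divide: s^3 + 8s^2 + 10s - 15 = (s + 3)(s^2 + 5s - 5).
Apply the quadratic formula to s^2 + 5s - 5 = 0: s = (-5 +/- sqrt(45))/2, i.e. s ~= 0.8541 or s ~= -5.8541.

s = -5.8541 or s = -3 or s = 0.8541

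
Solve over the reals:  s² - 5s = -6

Bring every term to one side: s² - 5s + 6 = 0.
Factor: (s - 2)(s - 3) = 0.
So s = 2 or s = 3.

s = 2 or s = 3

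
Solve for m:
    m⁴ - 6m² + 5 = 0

Let u = m². The equation becomes u² - 6u + 5 = 0.
Factor: (u - 1)(u - 5) = 0, so u = 1 or u = 5.
m² = 1 gives m = ±1.
m² = 5 gives m = ±√(5) ≈ ±2.2361.

m = -2.2361 or m = -1 or m = 1 or m = 2.2361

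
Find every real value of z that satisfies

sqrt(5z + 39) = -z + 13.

Square both sides: 5z + 39 = (-z + 13)^2.
Expand and rearrange: z^2 - 31z + 130 = 0.
Solving gives z = 26 or z = 5.
Check each candidate in the original equation:
  z = 26: sqrt(169) = 13, while -z + 13 = -13 — extraneous.
  z = 5: sqrt(64) = 8, while -z + 13 = 8 — valid.

z = 5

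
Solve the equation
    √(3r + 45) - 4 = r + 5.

Isolate the radical: √(3r + 45) = r + 9.
Square both sides: 3r + 45 = (r + 9)².
Expand and rearrange: r² + 15r + 36 = 0.
Solving gives r = -3 or r = -12.
Check each candidate in the original equation:
  r = -3: √(36) = 6, while r + 9 = 6 — valid.
  r = -12: √(9) = 3, while r + 9 = -3 — extraneous.

r = -3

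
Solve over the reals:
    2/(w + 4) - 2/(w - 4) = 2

Multiply both sides by (w + 4)(w - 4):
2(w - 4) - 2(w + 4) = 2(w + 4)(w - 4).
Expand and collect terms: 2w^2 - 16 = 0.
By the quadratic formula, w = (0 +/- sqrt(128)) / 4, so w ~= 2.8284 or w ~= -2.8284.
Neither value makes a denominator zero (w != -4, w != 4), so both are valid.

w = -2.8284 or w = 2.8284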